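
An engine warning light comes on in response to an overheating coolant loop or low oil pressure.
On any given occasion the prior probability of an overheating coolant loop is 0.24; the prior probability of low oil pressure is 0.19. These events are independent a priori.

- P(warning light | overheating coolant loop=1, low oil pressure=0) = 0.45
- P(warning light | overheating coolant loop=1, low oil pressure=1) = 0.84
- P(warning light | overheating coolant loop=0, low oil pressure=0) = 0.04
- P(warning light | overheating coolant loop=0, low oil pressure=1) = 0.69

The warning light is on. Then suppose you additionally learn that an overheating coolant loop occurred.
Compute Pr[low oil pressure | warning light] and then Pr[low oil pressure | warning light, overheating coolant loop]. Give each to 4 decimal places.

Enumerate the 4 (overheating coolant loop, low oil pressure) configurations and weight by the priors:
  P(warning light) = 0.04×0.76×0.81 + 0.69×0.76×0.19 + 0.45×0.24×0.81 + 0.84×0.24×0.19
        = 0.024624 + 0.099636 + 0.087480 + 0.038304 = 0.250044
Keeping only the low oil pressure-present terms gives 0.137940, so
  P(low oil pressure | warning light) = 0.137940 / 0.250044 ≈ 0.5517

With the extra evidence:
P(warning light | overheating coolant loop) = 0.45×0.81 + 0.84×0.19 = 0.364500 + 0.159600 = 0.524100
The low oil pressure-present share is 0.84×0.19 = 0.159600.
P(low oil pressure | warning light, overheating coolant loop) = 0.159600 / 0.524100 ≈ 0.3045

Pr[low oil pressure | warning light] ≈ 0.5517; Pr[low oil pressure | warning light, overheating coolant loop] ≈ 0.3045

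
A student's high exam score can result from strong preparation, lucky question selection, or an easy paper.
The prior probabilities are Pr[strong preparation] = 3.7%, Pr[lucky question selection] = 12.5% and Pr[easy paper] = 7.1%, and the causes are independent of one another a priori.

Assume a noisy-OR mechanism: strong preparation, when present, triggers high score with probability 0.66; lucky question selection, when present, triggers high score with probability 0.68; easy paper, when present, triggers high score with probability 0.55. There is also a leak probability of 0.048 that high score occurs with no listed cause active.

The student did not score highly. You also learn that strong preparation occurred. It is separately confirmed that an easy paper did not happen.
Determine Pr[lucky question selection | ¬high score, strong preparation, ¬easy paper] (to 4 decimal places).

Pr[lucky question selection | ¬high score, strong preparation, ¬easy paper] ≈ 0.0437

Under noisy-OR, P(high score | causes) = 1 − (1−0.048)·∏(1−qᵢ) over the active causes.
Sum P(¬high score|·) weighted by the priors over both values of lucky question selection:
  P(¬high score | strong preparation, ¬easy paper) = 0.32368*0.875 + 0.103578*0.125
        = 0.283220 + 0.012947 = 0.296167
Configurations with lucky question selection contribute 0.012947, so
  P(lucky question selection | ¬high score, strong preparation, ¬easy paper) = 0.012947 / 0.296167 ≈ 0.0437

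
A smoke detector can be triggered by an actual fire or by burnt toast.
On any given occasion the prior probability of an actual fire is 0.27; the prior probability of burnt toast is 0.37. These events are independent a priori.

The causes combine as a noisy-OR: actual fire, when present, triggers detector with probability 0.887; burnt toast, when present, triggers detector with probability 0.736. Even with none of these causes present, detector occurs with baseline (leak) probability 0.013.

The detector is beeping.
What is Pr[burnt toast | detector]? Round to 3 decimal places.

Under noisy-OR, P(detector | causes) = 1 − (1−0.013)·∏(1−qᵢ) over the active causes.
P(detector) = 0.013*0.73*0.63 + 0.739432*0.73*0.37 + 0.888469*0.27*0.63 + 0.970556*0.27*0.37 = 0.005979 + 0.199721 + 0.151129 + 0.096959 = 0.453788
The burnt toast-present share is 0.199721 + 0.096959 = 0.296680.
Hence the posterior is 0.296680/0.453788 ≈ 0.654.

Pr[burnt toast | detector] ≈ 0.654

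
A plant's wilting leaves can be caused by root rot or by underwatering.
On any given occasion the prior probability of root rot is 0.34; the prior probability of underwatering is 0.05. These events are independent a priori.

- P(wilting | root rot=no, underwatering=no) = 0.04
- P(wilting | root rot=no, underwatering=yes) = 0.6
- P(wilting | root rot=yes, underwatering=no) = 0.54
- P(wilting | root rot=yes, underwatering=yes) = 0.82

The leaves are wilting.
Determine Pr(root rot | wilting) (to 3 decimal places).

Numerator (weight on configurations with root rot): 0.174420 + 0.013940 = 0.188360
Normalizer over all consistent configurations: 0.04·0.66·0.95 + 0.6·0.66·0.05 + 0.54·0.34·0.95 + 0.82·0.34·0.05 = 0.233240
Posterior = 0.188360 / 0.233240 ≈ 0.808

Pr(root rot | wilting) ≈ 0.808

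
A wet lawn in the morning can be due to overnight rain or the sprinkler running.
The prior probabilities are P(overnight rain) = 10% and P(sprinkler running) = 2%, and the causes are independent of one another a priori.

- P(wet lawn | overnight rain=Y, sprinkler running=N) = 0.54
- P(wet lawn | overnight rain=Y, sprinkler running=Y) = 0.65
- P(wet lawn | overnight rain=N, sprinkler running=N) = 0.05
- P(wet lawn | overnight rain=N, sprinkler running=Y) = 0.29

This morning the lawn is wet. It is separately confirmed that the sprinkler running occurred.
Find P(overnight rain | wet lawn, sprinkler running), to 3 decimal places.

P(overnight rain | wet lawn, sprinkler running) ≈ 0.199

Numerator (weight on configurations with overnight rain): 0.65·0.1 = 0.065000
Denominator P(wet lawn | sprinkler running): 0.29·0.9 + 0.65·0.1 = 0.326000
P(overnight rain | wet lawn, sprinkler running) = 0.065000/0.326000 ≈ 0.199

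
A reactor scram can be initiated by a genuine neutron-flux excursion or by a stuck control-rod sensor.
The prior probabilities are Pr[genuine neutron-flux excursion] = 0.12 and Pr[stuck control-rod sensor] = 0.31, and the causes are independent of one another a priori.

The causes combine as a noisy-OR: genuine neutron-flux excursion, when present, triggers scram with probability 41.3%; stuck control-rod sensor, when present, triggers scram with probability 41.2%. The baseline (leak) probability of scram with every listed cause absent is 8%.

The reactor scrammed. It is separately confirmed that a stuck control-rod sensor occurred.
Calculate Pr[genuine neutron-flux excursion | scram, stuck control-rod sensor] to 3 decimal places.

Pr[genuine neutron-flux excursion | scram, stuck control-rod sensor] ≈ 0.169

Under noisy-OR, P(scram | causes) = 1 − (1−0.08)·∏(1−qᵢ) over the active causes.
P(scram | stuck control-rod sensor) = 0.45904*0.88 + 0.682456*0.12 = 0.403955 + 0.081895 = 0.485850
Restricting to configurations with genuine neutron-flux excursion present: 0.682456*0.12 = 0.081895.
So P(genuine neutron-flux excursion | scram, stuck control-rod sensor) = 0.081895/0.485850 ≈ 0.169.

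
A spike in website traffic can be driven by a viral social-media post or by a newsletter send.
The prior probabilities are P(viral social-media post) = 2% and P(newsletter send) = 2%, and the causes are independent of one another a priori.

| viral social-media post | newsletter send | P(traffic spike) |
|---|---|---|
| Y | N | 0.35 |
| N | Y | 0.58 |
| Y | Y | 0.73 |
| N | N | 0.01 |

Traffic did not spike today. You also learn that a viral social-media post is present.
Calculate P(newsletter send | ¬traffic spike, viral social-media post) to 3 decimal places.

P(newsletter send | ¬traffic spike, viral social-media post) ≈ 0.008

Sum P(¬traffic spike|·) weighted by the priors over both values of newsletter send:
  P(¬traffic spike | viral social-media post) = 0.65×0.98 + 0.27×0.02
        = 0.637000 + 0.005400 = 0.642400
Keeping only the newsletter send-present terms gives 0.005400, so
  P(newsletter send | ¬traffic spike, viral social-media post) = 0.005400 / 0.642400 ≈ 0.008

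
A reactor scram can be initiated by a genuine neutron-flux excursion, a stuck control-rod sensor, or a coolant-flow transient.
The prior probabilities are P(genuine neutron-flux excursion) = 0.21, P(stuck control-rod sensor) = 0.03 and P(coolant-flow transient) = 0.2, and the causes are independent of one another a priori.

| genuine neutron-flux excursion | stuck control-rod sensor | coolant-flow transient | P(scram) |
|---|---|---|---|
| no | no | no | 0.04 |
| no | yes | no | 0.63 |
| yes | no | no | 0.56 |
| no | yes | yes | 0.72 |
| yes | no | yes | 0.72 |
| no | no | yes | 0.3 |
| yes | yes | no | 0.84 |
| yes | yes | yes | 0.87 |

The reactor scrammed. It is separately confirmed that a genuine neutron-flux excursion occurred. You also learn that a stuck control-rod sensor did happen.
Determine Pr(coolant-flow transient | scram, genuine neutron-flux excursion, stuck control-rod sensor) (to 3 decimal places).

Pr(coolant-flow transient | scram, genuine neutron-flux excursion, stuck control-rod sensor) ≈ 0.206

By total probability over both values of coolant-flow transient:
  P(scram | genuine neutron-flux excursion, stuck control-rod sensor) = 0.84·0.8 + 0.87·0.2
        = 0.672000 + 0.174000 = 0.846000
The terms with coolant-flow transient present sum to 0.174000, so
  P(coolant-flow transient | scram, genuine neutron-flux excursion, stuck control-rod sensor) = 0.174000 / 0.846000 ≈ 0.206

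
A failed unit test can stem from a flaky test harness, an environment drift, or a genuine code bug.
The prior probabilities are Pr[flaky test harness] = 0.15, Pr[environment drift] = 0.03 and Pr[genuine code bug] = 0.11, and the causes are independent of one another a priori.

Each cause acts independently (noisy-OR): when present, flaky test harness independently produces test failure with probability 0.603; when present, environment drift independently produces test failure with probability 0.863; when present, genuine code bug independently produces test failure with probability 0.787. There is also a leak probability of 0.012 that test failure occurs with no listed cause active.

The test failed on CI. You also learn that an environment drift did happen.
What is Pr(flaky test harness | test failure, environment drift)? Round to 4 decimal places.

Pr(flaky test harness | test failure, environment drift) ≈ 0.1607

Under noisy-OR, P(test failure | causes) = 1 − (1−0.012)·∏(1−qᵢ) over the active causes.
Enumerate the 4 (flaky test harness, genuine code bug) configurations and weight by the priors:
  P(test failure | environment drift) = 0.864644·0.85·0.89 + 0.971169·0.85·0.11 + 0.946264·0.15·0.89 + 0.988554·0.15·0.11
        = 0.654103 + 0.090804 + 0.126326 + 0.016311 = 0.887544
The terms with flaky test harness present sum to 0.142637, so
  P(flaky test harness | test failure, environment drift) = 0.142637 / 0.887544 ≈ 0.1607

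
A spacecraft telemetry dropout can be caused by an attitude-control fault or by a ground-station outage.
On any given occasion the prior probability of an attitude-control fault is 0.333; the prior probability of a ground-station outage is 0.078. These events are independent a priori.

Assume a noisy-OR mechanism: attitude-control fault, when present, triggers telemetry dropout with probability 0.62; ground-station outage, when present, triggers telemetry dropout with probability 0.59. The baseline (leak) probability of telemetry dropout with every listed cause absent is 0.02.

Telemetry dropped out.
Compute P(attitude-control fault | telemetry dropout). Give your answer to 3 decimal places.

Under noisy-OR, P(telemetry dropout | causes) = 1 − (1−0.02)·∏(1−qᵢ) over the active causes.
Weight on attitude-control fault=true, given the evidence: 0.192690 + 0.022008 = 0.214698
The normalizing constant is 0.02×0.667×0.922 + 0.5982×0.667×0.078 + 0.6276×0.333×0.922 + 0.847316×0.333×0.078 = 0.258119
Posterior = 0.214698 / 0.258119 ≈ 0.832

P(attitude-control fault | telemetry dropout) ≈ 0.832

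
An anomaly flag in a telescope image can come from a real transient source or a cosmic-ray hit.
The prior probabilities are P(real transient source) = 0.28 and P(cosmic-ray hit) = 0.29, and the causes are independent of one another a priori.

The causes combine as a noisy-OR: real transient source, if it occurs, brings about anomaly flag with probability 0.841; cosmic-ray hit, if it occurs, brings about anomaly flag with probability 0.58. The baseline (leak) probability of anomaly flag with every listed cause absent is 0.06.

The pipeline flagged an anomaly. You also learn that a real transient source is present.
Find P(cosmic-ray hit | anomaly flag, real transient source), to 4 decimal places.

P(cosmic-ray hit | anomaly flag, real transient source) ≈ 0.3104

Under noisy-OR, P(anomaly flag | causes) = 1 − (1−0.06)·∏(1−qᵢ) over the active causes.
Numerator (weight on configurations with cosmic-ray hit): 0.937227×0.29 = 0.271796
Denominator P(anomaly flag | real transient source): 0.85054×0.71 + 0.937227×0.29 = 0.875679
P(cosmic-ray hit | anomaly flag, real transient source) = 0.271796/0.875679 ≈ 0.3104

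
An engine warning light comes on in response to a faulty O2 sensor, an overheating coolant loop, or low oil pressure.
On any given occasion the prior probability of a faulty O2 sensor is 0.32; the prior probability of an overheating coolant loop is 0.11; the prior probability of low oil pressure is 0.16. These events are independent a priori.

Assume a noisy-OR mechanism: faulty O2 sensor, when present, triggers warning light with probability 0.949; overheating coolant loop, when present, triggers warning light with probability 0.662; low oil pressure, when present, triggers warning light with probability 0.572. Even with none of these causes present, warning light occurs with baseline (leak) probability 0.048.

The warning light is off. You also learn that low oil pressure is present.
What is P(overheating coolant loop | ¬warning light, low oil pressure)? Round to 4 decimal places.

Under noisy-OR, P(warning light | causes) = 1 − (1−0.048)·∏(1−qᵢ) over the active causes.
By total probability over the 4 (faulty O2 sensor, overheating coolant loop) configurations:
  P(¬warning light | low oil pressure) = 0.407456·0.68·0.89 + 0.13772·0.68·0.11 + 0.02078·0.32·0.89 + 0.007024·0.32·0.11
        = 0.246592 + 0.010301 + 0.005918 + 0.000247 = 0.263058
Configurations with overheating coolant loop contribute 0.010548, so
  P(overheating coolant loop | ¬warning light, low oil pressure) = 0.010548 / 0.263058 ≈ 0.0401

P(overheating coolant loop | ¬warning light, low oil pressure) ≈ 0.0401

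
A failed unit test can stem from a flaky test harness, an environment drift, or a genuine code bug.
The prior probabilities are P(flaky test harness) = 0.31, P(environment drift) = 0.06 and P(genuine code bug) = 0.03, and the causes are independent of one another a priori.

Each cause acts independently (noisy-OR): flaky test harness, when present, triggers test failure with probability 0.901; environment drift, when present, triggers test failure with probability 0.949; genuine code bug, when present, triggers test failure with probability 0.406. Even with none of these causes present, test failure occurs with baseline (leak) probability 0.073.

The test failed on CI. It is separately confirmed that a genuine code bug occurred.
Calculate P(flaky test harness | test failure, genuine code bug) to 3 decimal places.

P(flaky test harness | test failure, genuine code bug) ≈ 0.470

Under noisy-OR, P(test failure | causes) = 1 − (1−0.073)·∏(1−qᵢ) over the active causes.
Sum P(test failure|·) weighted by the priors over the 4 (flaky test harness, environment drift) configurations:
  P(test failure | genuine code bug) = 0.449362×0.69×0.94 + 0.971917×0.69×0.06 + 0.945487×0.31×0.94 + 0.99722×0.31×0.06
        = 0.291456 + 0.040237 + 0.275515 + 0.018548 = 0.625756
The terms with flaky test harness present sum to 0.294063, so
  P(flaky test harness | test failure, genuine code bug) = 0.294063 / 0.625756 ≈ 0.470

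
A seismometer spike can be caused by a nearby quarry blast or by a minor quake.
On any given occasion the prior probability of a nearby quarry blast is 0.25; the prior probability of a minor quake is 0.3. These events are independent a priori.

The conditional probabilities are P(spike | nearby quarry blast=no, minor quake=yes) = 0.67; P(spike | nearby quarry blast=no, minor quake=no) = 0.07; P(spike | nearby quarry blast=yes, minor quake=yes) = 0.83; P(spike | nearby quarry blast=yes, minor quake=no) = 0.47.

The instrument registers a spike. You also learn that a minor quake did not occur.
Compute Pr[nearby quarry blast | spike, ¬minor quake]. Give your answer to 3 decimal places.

By total probability over both values of nearby quarry blast:
  P(spike | ¬minor quake) = 0.07×0.75 + 0.47×0.25
        = 0.052500 + 0.117500 = 0.170000
The terms with nearby quarry blast present sum to 0.117500, so
  P(nearby quarry blast | spike, ¬minor quake) = 0.117500 / 0.170000 ≈ 0.691

Pr[nearby quarry blast | spike, ¬minor quake] ≈ 0.691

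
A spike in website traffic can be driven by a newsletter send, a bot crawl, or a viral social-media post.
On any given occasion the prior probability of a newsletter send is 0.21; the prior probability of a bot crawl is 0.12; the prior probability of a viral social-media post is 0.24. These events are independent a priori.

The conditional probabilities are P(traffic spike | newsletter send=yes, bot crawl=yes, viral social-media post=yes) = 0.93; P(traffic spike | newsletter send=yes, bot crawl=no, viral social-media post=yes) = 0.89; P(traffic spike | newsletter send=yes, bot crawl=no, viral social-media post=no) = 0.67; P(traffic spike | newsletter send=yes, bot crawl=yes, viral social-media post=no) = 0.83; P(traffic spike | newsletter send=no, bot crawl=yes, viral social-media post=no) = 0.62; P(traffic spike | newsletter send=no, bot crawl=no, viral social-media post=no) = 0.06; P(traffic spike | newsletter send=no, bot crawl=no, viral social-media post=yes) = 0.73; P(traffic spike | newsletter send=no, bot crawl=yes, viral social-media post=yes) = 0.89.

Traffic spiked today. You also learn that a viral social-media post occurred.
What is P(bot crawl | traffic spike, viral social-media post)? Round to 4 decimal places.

P(bot crawl | traffic spike, viral social-media post) ≈ 0.1383

Weight on bot crawl=true, given the evidence: 0.084372 + 0.023436 = 0.107808
The normalizing constant is 0.73·0.79·0.88 + 0.89·0.79·0.12 + 0.89·0.21·0.88 + 0.93·0.21·0.12 = 0.779776
P(bot crawl | traffic spike, viral social-media post) = 0.107808/0.779776 ≈ 0.1383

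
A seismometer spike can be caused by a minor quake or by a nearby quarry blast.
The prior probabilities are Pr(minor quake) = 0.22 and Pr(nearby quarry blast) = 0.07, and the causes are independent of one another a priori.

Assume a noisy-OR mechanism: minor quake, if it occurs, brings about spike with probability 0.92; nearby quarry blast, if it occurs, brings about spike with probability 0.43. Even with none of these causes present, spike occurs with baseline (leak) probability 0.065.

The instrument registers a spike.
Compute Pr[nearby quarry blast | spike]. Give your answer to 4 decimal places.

Under noisy-OR, P(spike | causes) = 1 − (1−0.065)·∏(1−qᵢ) over the active causes.
For the numerator, keep only nearby quarry blast=true terms: 0.025501 + 0.014743 = 0.040244
The normalizing constant is 0.065*0.78*0.93 + 0.46705*0.78*0.07 + 0.9252*0.22*0.93 + 0.957364*0.22*0.07 = 0.276691
P(nearby quarry blast | spike) = 0.040244/0.276691 ≈ 0.1454

Pr[nearby quarry blast | spike] ≈ 0.1454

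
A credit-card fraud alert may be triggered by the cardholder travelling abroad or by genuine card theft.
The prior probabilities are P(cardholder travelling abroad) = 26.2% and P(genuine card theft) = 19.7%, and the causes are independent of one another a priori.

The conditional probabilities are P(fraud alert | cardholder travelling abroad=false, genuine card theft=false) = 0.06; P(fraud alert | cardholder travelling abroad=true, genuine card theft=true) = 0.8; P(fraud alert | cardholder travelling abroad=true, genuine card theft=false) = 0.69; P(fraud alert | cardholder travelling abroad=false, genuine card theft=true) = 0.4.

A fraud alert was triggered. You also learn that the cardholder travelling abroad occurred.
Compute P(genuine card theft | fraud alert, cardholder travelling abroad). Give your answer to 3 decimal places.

By total probability over both values of genuine card theft:
  P(fraud alert | cardholder travelling abroad) = 0.69*0.803 + 0.8*0.197
        = 0.554070 + 0.157600 = 0.711670
The terms with genuine card theft present sum to 0.157600, so
  P(genuine card theft | fraud alert, cardholder travelling abroad) = 0.157600 / 0.711670 ≈ 0.221

P(genuine card theft | fraud alert, cardholder travelling abroad) ≈ 0.221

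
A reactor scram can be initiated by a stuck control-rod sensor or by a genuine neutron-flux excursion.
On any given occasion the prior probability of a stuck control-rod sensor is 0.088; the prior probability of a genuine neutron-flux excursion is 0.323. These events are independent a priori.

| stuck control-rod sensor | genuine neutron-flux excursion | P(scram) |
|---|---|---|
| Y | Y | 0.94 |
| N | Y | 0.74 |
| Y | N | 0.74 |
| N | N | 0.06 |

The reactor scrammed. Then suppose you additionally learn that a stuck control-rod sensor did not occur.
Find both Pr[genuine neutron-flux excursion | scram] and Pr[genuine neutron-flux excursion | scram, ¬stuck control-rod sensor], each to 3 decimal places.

Pr[genuine neutron-flux excursion | scram] ≈ 0.751; Pr[genuine neutron-flux excursion | scram, ¬stuck control-rod sensor] ≈ 0.855

Weight on genuine neutron-flux excursion=true, given the evidence: 0.217986 + 0.026719 = 0.244705
Normalizer over all consistent configurations: 0.06×0.912×0.677 + 0.74×0.912×0.323 + 0.74×0.088×0.677 + 0.94×0.088×0.323 = 0.325836
Posterior = 0.244705 / 0.325836 ≈ 0.751

With the extra evidence:
By total probability over both values of genuine neutron-flux excursion:
  P(scram | ¬stuck control-rod sensor) = 0.06×0.677 + 0.74×0.323
        = 0.040620 + 0.239020 = 0.279640
Keeping only the genuine neutron-flux excursion-present terms gives 0.239020, so
  P(genuine neutron-flux excursion | scram, ¬stuck control-rod sensor) = 0.239020 / 0.279640 ≈ 0.855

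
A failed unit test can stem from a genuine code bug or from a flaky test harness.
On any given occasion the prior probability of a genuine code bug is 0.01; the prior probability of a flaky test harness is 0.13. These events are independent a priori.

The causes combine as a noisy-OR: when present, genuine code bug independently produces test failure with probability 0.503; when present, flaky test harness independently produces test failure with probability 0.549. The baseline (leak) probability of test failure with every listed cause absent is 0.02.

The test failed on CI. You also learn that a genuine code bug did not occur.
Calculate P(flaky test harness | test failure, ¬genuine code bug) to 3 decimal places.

P(flaky test harness | test failure, ¬genuine code bug) ≈ 0.807

Under noisy-OR, P(test failure | causes) = 1 − (1−0.02)·∏(1−qᵢ) over the active causes.
Sum P(test failure|·) weighted by the priors over both values of flaky test harness:
  P(test failure | ¬genuine code bug) = 0.02×0.87 + 0.55802×0.13
        = 0.017400 + 0.072543 = 0.089943
Keeping only the flaky test harness-present terms gives 0.072543, so
  P(flaky test harness | test failure, ¬genuine code bug) = 0.072543 / 0.089943 ≈ 0.807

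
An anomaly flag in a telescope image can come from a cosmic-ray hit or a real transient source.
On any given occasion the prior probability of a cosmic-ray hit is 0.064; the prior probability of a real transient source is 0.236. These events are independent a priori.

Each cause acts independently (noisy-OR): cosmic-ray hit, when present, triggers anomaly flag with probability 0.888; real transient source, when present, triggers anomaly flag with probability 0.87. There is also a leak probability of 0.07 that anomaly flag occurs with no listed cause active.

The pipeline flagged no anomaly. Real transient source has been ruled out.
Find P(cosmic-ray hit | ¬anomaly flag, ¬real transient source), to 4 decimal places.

P(cosmic-ray hit | ¬anomaly flag, ¬real transient source) ≈ 0.0076

Under noisy-OR, P(anomaly flag | causes) = 1 − (1−0.07)·∏(1−qᵢ) over the active causes.
For the numerator, keep only cosmic-ray hit=true terms: 0.10416*0.064 = 0.006666
The normalizing constant is 0.93*0.936 + 0.10416*0.064 = 0.877146
P(cosmic-ray hit | ¬anomaly flag, ¬real transient source) = 0.006666/0.877146 ≈ 0.0076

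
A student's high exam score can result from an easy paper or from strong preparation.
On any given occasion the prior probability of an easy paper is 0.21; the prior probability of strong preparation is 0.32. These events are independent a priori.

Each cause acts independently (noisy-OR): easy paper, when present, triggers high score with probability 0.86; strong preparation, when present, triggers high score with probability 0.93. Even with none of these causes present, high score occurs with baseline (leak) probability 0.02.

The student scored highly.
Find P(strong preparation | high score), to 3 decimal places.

Under noisy-OR, P(high score | causes) = 1 − (1−0.02)·∏(1−qᵢ) over the active causes.
P(high score) = 0.02×0.79×0.68 + 0.9314×0.79×0.32 + 0.8628×0.21×0.68 + 0.990396×0.21×0.32 = 0.010744 + 0.235458 + 0.123208 + 0.066555 = 0.435965
The strong preparation-present share is 0.235458 + 0.066555 = 0.302013.
So P(strong preparation | high score) = 0.302013/0.435965 ≈ 0.693.

P(strong preparation | high score) ≈ 0.693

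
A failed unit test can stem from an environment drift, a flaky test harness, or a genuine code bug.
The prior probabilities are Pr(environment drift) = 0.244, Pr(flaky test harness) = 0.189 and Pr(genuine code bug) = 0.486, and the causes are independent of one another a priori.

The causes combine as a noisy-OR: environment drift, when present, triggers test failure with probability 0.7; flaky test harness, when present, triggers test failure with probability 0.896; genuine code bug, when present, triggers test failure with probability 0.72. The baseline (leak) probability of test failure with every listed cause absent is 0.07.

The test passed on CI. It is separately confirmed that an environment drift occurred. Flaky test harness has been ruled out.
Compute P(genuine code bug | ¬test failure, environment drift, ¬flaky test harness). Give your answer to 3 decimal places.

Under noisy-OR, P(test failure | causes) = 1 − (1−0.07)·∏(1−qᵢ) over the active causes.
P(¬test failure | environment drift, ¬flaky test harness) = 0.279×0.514 + 0.07812×0.486 = 0.143406 + 0.037966 = 0.181372
The genuine code bug-present share is 0.07812×0.486 = 0.037966.
So P(genuine code bug | ¬test failure, environment drift, ¬flaky test harness) = 0.037966/0.181372 ≈ 0.209.

P(genuine code bug | ¬test failure, environment drift, ¬flaky test harness) ≈ 0.209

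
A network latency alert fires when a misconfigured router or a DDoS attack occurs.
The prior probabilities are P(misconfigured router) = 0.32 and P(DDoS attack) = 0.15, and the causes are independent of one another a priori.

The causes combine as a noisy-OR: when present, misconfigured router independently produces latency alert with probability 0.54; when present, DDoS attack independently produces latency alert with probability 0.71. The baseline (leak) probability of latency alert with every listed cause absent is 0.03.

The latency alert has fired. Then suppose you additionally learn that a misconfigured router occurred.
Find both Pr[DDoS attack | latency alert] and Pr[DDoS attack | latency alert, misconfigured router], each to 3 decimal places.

Pr[DDoS attack | latency alert] ≈ 0.407; Pr[DDoS attack | latency alert, misconfigured router] ≈ 0.217

Under noisy-OR, P(latency alert | causes) = 1 − (1−0.03)·∏(1−qᵢ) over the active causes.
Weight on DDoS attack=true, given the evidence: 0.073307 + 0.041789 = 0.115096
Normalizer over all consistent configurations: 0.03×0.68×0.85 + 0.7187×0.68×0.15 + 0.5538×0.32×0.85 + 0.870602×0.32×0.15 = 0.283070
P(DDoS attack | latency alert) = 0.115096/0.283070 ≈ 0.407

With the extra evidence:
Sum P(latency alert|·) weighted by the priors over both values of DDoS attack:
  P(latency alert | misconfigured router) = 0.5538·0.85 + 0.870602·0.15
        = 0.470730 + 0.130590 = 0.601320
Configurations with DDoS attack contribute 0.130590, so
  P(DDoS attack | latency alert, misconfigured router) = 0.130590 / 0.601320 ≈ 0.217
Conditioning on misconfigured router lowers the posterior on DDoS attack: the classic explaining-away effect in a common-effect structure.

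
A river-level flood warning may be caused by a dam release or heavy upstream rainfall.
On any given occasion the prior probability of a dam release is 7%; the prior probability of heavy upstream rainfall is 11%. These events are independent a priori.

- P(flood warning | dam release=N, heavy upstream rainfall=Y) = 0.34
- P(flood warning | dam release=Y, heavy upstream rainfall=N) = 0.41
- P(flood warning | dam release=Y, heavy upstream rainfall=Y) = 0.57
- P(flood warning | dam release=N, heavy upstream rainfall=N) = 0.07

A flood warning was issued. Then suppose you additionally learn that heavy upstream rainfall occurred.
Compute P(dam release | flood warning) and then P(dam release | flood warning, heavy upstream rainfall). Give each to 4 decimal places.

For the numerator, keep only dam release=true terms: 0.025543 + 0.004389 = 0.029932
The normalizing constant is 0.07·0.93·0.89 + 0.34·0.93·0.11 + 0.41·0.07·0.89 + 0.57·0.07·0.11 = 0.122653
P(dam release | flood warning) = 0.029932/0.122653 ≈ 0.2440

Now also conditioning on heavy upstream rainfall=true:
For the numerator, keep only dam release=true terms: 0.57*0.07 = 0.039900
Denominator P(flood warning | heavy upstream rainfall): 0.34*0.93 + 0.57*0.07 = 0.356100
P(dam release | flood warning, heavy upstream rainfall) = 0.039900/0.356100 ≈ 0.1120
The drop from 0.2440 to 0.1120 is the explaining-away (discounting) effect.

P(dam release | flood warning) ≈ 0.2440; P(dam release | flood warning, heavy upstream rainfall) ≈ 0.1120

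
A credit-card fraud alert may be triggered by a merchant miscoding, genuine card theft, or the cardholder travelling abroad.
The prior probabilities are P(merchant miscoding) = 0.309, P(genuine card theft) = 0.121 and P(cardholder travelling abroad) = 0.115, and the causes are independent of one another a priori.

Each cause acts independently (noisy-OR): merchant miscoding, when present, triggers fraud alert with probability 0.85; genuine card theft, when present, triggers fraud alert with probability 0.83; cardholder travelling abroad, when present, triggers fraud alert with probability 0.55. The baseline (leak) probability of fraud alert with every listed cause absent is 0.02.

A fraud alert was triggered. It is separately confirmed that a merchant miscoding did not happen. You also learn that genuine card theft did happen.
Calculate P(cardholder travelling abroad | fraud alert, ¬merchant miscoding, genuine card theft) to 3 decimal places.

P(cardholder travelling abroad | fraud alert, ¬merchant miscoding, genuine card theft) ≈ 0.126

Under noisy-OR, P(fraud alert | causes) = 1 − (1−0.02)·∏(1−qᵢ) over the active causes.
Enumerate both values of cardholder travelling abroad and weight by the priors:
  P(fraud alert | ¬merchant miscoding, genuine card theft) = 0.8334*0.885 + 0.92503*0.115
        = 0.737559 + 0.106378 = 0.843937
Configurations with cardholder travelling abroad contribute 0.106378, so
  P(cardholder travelling abroad | fraud alert, ¬merchant miscoding, genuine card theft) = 0.106378 / 0.843937 ≈ 0.126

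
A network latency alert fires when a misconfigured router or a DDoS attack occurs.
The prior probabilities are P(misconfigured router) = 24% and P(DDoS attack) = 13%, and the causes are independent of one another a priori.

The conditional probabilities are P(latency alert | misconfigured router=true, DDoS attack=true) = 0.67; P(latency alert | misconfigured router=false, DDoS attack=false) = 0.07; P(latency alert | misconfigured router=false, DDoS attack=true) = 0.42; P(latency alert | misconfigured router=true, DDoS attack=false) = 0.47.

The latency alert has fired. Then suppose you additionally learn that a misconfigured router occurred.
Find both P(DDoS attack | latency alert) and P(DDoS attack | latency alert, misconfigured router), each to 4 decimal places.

P(DDoS attack | latency alert) ≈ 0.3017; P(DDoS attack | latency alert, misconfigured router) ≈ 0.1756

Sum P(latency alert|·) weighted by the priors over the 4 (misconfigured router, DDoS attack) configurations:
  P(latency alert) = 0.07*0.76*0.87 + 0.42*0.76*0.13 + 0.47*0.24*0.87 + 0.67*0.24*0.13
        = 0.046284 + 0.041496 + 0.098136 + 0.020904 = 0.206820
Keeping only the DDoS attack-present terms gives 0.062400, so
  P(DDoS attack | latency alert) = 0.062400 / 0.206820 ≈ 0.3017

Now also conditioning on misconfigured router=true:
Numerator (weight on configurations with DDoS attack): 0.67×0.13 = 0.087100
The normalizing constant is 0.47×0.87 + 0.67×0.13 = 0.496000
P(DDoS attack | latency alert, misconfigured router) = 0.087100/0.496000 ≈ 0.1756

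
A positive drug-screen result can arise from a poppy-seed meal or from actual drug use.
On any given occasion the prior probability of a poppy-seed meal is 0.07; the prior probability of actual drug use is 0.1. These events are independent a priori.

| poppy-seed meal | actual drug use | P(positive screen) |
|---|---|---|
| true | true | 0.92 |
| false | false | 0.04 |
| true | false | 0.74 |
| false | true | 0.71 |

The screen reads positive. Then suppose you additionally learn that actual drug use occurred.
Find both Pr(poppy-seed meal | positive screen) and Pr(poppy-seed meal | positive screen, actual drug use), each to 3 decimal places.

Pr(poppy-seed meal | positive screen) ≈ 0.348; Pr(poppy-seed meal | positive screen, actual drug use) ≈ 0.089

P(positive screen) = 0.04·0.93·0.9 + 0.71·0.93·0.1 + 0.74·0.07·0.9 + 0.92·0.07·0.1 = 0.033480 + 0.066030 + 0.046620 + 0.006440 = 0.152570
Restricting to configurations with poppy-seed meal present: 0.046620 + 0.006440 = 0.053060.
Hence the posterior is 0.053060/0.152570 ≈ 0.348.

With the extra evidence:
Numerator (weight on configurations with poppy-seed meal): 0.92×0.07 = 0.064400
Denominator P(positive screen | actual drug use): 0.71×0.93 + 0.92×0.07 = 0.724700
Posterior = 0.064400 / 0.724700 ≈ 0.089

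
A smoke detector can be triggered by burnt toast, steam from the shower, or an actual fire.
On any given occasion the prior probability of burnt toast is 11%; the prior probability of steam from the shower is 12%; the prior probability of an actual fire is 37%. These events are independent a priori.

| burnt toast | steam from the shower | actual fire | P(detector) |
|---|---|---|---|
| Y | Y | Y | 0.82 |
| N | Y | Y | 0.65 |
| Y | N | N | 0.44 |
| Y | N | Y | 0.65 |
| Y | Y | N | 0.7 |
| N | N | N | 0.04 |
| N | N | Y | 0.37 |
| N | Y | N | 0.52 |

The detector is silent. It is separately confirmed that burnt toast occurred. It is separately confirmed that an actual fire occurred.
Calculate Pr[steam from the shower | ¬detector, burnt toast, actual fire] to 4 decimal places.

Weight on steam from the shower=true, given the evidence: 0.18×0.12 = 0.021600
Normalizer over all consistent configurations: 0.35×0.88 + 0.18×0.12 = 0.329600
Posterior = 0.021600 / 0.329600 ≈ 0.0655

Pr[steam from the shower | ¬detector, burnt toast, actual fire] ≈ 0.0655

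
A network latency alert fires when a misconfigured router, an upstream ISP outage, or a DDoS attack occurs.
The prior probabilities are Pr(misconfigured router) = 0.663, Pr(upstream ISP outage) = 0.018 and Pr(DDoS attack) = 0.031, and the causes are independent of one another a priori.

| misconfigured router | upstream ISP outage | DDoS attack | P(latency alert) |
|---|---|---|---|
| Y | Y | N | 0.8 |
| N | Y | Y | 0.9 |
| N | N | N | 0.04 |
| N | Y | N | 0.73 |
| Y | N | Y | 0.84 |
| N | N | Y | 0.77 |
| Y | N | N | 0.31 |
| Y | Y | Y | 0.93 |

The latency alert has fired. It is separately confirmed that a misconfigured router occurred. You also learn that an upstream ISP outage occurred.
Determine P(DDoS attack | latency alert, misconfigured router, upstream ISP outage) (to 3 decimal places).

P(DDoS attack | latency alert, misconfigured router, upstream ISP outage) ≈ 0.036

P(latency alert | misconfigured router, upstream ISP outage) = 0.8*0.969 + 0.93*0.031 = 0.775200 + 0.028830 = 0.804030
Of this, 0.028830 comes from 0.93*0.031 (the DDoS attack=true cases).
Hence the posterior is 0.028830/0.804030 ≈ 0.036.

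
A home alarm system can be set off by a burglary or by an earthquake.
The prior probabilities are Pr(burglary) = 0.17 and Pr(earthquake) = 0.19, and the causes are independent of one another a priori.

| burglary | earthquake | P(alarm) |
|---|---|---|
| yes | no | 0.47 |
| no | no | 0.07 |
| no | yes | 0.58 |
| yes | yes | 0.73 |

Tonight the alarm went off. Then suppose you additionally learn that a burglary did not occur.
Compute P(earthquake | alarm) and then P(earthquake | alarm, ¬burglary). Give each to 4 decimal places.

P(earthquake | alarm) ≈ 0.5072; P(earthquake | alarm, ¬burglary) ≈ 0.6603

P(alarm) = 0.07*0.83*0.81 + 0.58*0.83*0.19 + 0.47*0.17*0.81 + 0.73*0.17*0.19 = 0.047061 + 0.091466 + 0.064719 + 0.023579 = 0.226825
Restricting to configurations with earthquake present: 0.091466 + 0.023579 = 0.115045.
P(earthquake | alarm) = 0.115045 / 0.226825 ≈ 0.5072

Now condition on the additional information:
By total probability over both values of earthquake:
  P(alarm | ¬burglary) = 0.07*0.81 + 0.58*0.19
        = 0.056700 + 0.110200 = 0.166900
Configurations with earthquake contribute 0.110200, so
  P(earthquake | alarm, ¬burglary) = 0.110200 / 0.166900 ≈ 0.6603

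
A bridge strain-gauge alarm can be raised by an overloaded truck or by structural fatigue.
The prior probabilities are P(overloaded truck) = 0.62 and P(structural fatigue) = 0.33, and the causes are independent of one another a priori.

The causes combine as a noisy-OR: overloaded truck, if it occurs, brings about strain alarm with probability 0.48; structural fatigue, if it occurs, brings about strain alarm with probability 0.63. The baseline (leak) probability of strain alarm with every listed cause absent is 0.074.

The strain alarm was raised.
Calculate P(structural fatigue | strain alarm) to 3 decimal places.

P(structural fatigue | strain alarm) ≈ 0.517

Under noisy-OR, P(strain alarm | causes) = 1 − (1−0.074)·∏(1−qᵢ) over the active causes.
Enumerate the 4 (overloaded truck, structural fatigue) configurations and weight by the priors:
  P(strain alarm) = 0.074*0.38*0.67 + 0.65738*0.38*0.33 + 0.51848*0.62*0.67 + 0.821838*0.62*0.33
        = 0.018840 + 0.082435 + 0.215377 + 0.168148 = 0.484800
Keeping only the structural fatigue-present terms gives 0.250583, so
  P(structural fatigue | strain alarm) = 0.250583 / 0.484800 ≈ 0.517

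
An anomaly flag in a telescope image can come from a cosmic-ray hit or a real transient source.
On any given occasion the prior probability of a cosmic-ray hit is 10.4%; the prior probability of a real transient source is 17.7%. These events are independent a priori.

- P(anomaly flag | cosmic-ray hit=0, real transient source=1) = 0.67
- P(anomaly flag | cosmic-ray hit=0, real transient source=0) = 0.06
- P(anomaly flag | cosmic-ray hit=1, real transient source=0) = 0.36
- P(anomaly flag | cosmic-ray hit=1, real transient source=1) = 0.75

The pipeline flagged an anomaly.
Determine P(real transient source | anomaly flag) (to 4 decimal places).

P(anomaly flag) = 0.06×0.896×0.823 + 0.67×0.896×0.177 + 0.36×0.104×0.823 + 0.75×0.104×0.177 = 0.044244 + 0.106257 + 0.030813 + 0.013806 = 0.195120
Of this, 0.120063 comes from 0.106257 + 0.013806 (the real transient source=true cases).
So P(real transient source | anomaly flag) = 0.120063/0.195120 ≈ 0.6153.

P(real transient source | anomaly flag) ≈ 0.6153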